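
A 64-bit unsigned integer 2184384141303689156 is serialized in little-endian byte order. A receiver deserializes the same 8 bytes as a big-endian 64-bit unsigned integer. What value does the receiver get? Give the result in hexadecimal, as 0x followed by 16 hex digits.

2184384141303689156 in 64-bit hexadecimal is 0x1E507DCD9B672FC4.
Stored little-endian, the bytes at ascending addresses are C4 2F 67 9B CD 7D 50 1E.
Read back as big-endian, the last byte is least significant, giving 0xC42F679BCD7D501E.

0xC42F679BCD7D501E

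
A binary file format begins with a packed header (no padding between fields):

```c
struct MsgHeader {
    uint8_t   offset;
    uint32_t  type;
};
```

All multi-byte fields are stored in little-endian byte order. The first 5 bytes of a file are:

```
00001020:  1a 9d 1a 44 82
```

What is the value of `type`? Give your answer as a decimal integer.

2185501341

`type` follows `offset` (1 byte), so it starts at byte offset 1 and occupies 4 bytes.
Bytes at offsets 1..4: 9D 1A 44 82.
Little-endian: lowest address holds the least-significant byte.
Reassemble most-significant byte first: 82 44 1A 9D → 0x82441A9D.
0x82441A9D = 2185501341.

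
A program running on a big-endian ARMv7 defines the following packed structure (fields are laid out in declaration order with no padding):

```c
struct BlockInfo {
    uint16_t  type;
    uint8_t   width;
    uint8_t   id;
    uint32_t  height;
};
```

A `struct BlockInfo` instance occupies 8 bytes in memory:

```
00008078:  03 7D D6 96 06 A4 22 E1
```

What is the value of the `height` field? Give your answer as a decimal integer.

111420129

`height` follows `type` (2 B), `width` (1 B), `id` (1 B), so it starts at offset 2 + 1 + 1 = 4 and occupies 4 bytes.
Bytes at offsets 4..7: 06 A4 22 E1.
Big-endian stores the most-significant byte at the lowest address.
The bytes are already most-significant first: 0x06A422E1.
0x06A422E1 = 111420129.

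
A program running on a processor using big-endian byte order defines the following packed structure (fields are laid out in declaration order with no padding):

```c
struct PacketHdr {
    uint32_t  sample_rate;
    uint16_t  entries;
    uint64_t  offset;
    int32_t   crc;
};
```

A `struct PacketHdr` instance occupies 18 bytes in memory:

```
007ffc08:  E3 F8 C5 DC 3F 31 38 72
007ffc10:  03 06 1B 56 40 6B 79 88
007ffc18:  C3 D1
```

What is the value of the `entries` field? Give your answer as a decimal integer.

16177

`entries` follows `sample_rate` (4 bytes), so it starts at byte offset 4 and occupies 2 bytes.
Bytes at offsets 4..5: 3F 31.
In big-endian order the high byte comes first in memory.
The bytes are already most-significant first: 0x3F31.
0x3F31 = 16177.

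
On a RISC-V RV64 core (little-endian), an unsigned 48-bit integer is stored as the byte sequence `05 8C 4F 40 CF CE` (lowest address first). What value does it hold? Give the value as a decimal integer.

Little-endian stores the least-significant byte at the lowest address.
Reassemble most-significant byte first: CE CF 40 4F 8C 05 → 0xCECF404F8C05.
0xCECF404F8C05 = 227389532507141.

227389532507141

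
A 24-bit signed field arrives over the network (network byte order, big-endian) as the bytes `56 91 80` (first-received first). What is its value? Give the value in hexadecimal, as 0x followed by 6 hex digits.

0x569180

In big-endian order the high byte comes first in memory.
The bytes are already most-significant first: 0x569180.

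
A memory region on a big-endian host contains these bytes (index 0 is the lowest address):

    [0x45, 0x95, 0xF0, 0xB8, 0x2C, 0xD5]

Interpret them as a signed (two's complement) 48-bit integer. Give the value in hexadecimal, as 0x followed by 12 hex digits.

0x4595F0B82CD5

Big-endian stores the most-significant byte at the lowest address.
The bytes are already most-significant first: 0x4595F0B82CD5.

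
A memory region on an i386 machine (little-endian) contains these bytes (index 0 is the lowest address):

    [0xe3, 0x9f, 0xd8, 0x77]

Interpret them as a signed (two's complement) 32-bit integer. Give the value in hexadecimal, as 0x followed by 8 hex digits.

0x77D89FE3

Little-endian: lowest address holds the least-significant byte.
Reassemble most-significant byte first: 77 D8 9F E3 → 0x77D89FE3.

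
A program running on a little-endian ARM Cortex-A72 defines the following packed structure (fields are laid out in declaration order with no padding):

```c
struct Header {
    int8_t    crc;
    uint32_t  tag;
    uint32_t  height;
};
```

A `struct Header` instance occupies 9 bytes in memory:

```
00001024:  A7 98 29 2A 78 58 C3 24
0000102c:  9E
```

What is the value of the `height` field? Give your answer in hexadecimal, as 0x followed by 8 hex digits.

0x9E24C358

`height` follows `crc` (1 B), `tag` (4 B), so it starts at offset 1 + 4 = 5 and occupies 4 bytes.
Bytes at offsets 5..8: 58 C3 24 9E.
Little-endian stores the least-significant byte at the lowest address.
Reassemble most-significant byte first: 9E 24 C3 58 → 0x9E24C358.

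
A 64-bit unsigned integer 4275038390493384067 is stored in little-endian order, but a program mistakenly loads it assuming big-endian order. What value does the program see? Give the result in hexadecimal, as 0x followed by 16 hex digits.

4275038390493384067 in 64-bit hexadecimal is 0x3B53FCC41A840D83.
Stored little-endian, the bytes at ascending addresses are 83 0D 84 1A C4 FC 53 3B.
Read back as big-endian, the last byte is least significant, giving 0x830D841AC4FC533B.

0x830D841AC4FC533B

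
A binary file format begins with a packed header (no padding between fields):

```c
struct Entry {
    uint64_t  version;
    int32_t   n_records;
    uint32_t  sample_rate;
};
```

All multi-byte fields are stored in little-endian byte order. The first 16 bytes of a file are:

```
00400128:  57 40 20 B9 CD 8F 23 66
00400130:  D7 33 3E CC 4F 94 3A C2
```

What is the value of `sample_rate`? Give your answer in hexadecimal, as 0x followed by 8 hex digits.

`sample_rate` follows `version` (8 B), `n_records` (4 B), so it starts at offset 8 + 4 = 12 and occupies 4 bytes.
Bytes at offsets 12..15: 4F 94 3A C2.
Little-endian: lowest address holds the least-significant byte.
Reassemble most-significant byte first: C2 3A 94 4F → 0xC23A944F.

0xC23A944F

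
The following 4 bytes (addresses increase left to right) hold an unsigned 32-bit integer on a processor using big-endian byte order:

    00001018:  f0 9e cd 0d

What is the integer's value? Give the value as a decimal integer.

Big-endian: lowest address holds the most-significant byte.
The bytes are already most-significant first: 0xF09ECD0D.
0xF09ECD0D = 4036939021.

4036939021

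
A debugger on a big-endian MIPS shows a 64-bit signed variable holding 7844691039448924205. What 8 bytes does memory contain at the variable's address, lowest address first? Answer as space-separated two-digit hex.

6C DD F0 EF FB 0B 00 2D

7844691039448924205 in hexadecimal, padded to 64 bits, is 0x6CDDF0EFFB0B002D.
Split into bytes (most-significant first): 6C DD F0 EF FB 0B 00 2D.
Big-endian: lowest address holds the most-significant byte.
So the memory order matches the most-significant-first order: 6C DD F0 EF FB 0B 00 2D.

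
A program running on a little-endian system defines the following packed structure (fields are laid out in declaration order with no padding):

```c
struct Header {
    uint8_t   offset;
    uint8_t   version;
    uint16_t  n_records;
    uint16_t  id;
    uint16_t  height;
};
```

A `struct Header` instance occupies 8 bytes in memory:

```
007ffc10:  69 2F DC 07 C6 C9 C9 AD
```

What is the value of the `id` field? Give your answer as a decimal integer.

51654

`id` follows `offset` (1 B), `version` (1 B), `n_records` (2 B), so it starts at offset 1 + 1 + 2 = 4 and occupies 2 bytes.
Bytes at offsets 4..5: C6 C9.
Little-endian stores the least-significant byte at the lowest address.
Reassemble most-significant byte first: C9 C6 → 0xC9C6.
0xC9C6 = 51654.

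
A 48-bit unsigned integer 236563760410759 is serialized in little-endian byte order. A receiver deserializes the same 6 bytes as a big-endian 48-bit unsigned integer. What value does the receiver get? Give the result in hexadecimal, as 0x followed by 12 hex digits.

236563760410759 in 48-bit hexadecimal is 0xD7274AE7F087.
Stored little-endian, the bytes at ascending addresses are 87 F0 E7 4A 27 D7.
Read back as big-endian, the last byte is least significant, giving 0x87F0E74A27D7.

0x87F0E74A27D7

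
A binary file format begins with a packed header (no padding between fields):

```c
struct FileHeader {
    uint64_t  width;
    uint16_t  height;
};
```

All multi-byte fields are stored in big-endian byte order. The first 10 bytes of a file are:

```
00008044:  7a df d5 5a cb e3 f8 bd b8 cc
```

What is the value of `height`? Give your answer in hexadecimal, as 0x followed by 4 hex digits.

0xB8CC

`height` follows `width` (8 bytes), so it starts at byte offset 8 and occupies 2 bytes.
Bytes at offsets 8..9: B8 CC.
In big-endian order the high byte comes first in memory.
The bytes are already most-significant first: 0xB8CC.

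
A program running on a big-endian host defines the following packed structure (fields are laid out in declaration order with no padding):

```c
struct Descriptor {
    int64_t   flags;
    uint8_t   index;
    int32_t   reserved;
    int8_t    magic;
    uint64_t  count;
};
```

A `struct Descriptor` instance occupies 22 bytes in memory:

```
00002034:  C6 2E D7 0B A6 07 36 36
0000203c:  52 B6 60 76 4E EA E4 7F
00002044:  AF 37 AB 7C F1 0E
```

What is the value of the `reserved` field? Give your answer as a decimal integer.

`reserved` follows `flags` (8 B), `index` (1 B), so it starts at offset 8 + 1 = 9 and occupies 4 bytes.
Bytes at offsets 9..12: B6 60 76 4E.
Big-endian stores the most-significant byte at the lowest address.
The bytes are already most-significant first: 0xB660764E.
Top bit is set, so as a signed 32-bit value this is 0xB660764E − 2^32 = -1235192242.

-1235192242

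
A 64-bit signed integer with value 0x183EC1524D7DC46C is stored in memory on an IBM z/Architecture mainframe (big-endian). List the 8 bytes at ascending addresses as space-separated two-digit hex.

18 3E C1 52 4D 7D C4 6C

Split into bytes (most-significant first): 18 3E C1 52 4D 7D C4 6C.
Big-endian: lowest address holds the most-significant byte.
So the memory order matches the most-significant-first order: 18 3E C1 52 4D 7D C4 6C.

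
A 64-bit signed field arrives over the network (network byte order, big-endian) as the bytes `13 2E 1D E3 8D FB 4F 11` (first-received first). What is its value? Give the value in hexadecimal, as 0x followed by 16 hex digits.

0x132E1DE38DFB4F11

Big-endian: lowest address holds the most-significant byte.
The bytes are already most-significant first: 0x132E1DE38DFB4F11.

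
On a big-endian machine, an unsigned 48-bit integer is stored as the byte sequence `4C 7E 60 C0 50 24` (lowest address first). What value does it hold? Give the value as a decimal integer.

84105672806436

Big-endian stores the most-significant byte at the lowest address.
The bytes are already most-significant first: 0x4C7E60C05024.
0x4C7E60C05024 = 84105672806436.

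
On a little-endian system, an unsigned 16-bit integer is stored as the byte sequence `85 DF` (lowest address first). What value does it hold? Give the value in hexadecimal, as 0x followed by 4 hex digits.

Little-endian: lowest address holds the least-significant byte.
Reassemble most-significant byte first: DF 85 → 0xDF85.

0xDF85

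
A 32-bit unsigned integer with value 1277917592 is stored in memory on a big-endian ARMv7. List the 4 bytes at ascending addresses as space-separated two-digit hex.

4C 2B 79 98

1277917592 in hexadecimal, padded to 32 bits, is 0x4C2B7998.
Split into bytes (most-significant first): 4C 2B 79 98.
In big-endian order the high byte comes first in memory.
So the memory order matches the most-significant-first order: 4C 2B 79 98.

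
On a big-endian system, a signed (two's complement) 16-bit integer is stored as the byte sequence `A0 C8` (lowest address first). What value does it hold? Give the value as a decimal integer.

Big-endian: lowest address holds the most-significant byte.
The bytes are already most-significant first: 0xA0C8.
Top bit is set, so as a signed 16-bit value this is 0xA0C8 − 2^16 = -24376.

-24376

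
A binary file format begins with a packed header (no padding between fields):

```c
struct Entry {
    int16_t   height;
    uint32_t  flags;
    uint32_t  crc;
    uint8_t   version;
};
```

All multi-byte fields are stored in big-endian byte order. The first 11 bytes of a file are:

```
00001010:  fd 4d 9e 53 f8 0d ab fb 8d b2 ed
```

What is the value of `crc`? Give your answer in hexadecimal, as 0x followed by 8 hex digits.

`crc` follows `height` (2 B), `flags` (4 B), so it starts at offset 2 + 4 = 6 and occupies 4 bytes.
Bytes at offsets 6..9: AB FB 8D B2.
In big-endian order the high byte comes first in memory.
The bytes are already most-significant first: 0xABFB8DB2.

0xABFB8DB2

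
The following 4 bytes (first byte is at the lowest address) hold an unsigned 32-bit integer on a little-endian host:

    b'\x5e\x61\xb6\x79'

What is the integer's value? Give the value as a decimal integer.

2041995614

In little-endian order the low byte comes first in memory.
Reassemble most-significant byte first: 79 B6 61 5E → 0x79B6615E.
0x79B6615E = 2041995614.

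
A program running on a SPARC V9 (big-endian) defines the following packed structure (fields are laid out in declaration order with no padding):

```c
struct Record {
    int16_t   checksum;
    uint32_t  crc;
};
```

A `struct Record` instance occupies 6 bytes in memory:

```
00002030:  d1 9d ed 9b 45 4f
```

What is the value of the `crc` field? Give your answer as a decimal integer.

`crc` follows `checksum` (2 bytes), so it starts at byte offset 2 and occupies 4 bytes.
Bytes at offsets 2..5: ED 9B 45 4F.
In big-endian order the high byte comes first in memory.
The bytes are already most-significant first: 0xED9B454F.
0xED9B454F = 3986376015.

3986376015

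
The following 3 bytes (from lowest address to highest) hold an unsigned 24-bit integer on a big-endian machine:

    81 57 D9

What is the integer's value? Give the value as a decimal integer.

8476633

Big-endian stores the most-significant byte at the lowest address.
The bytes are already most-significant first: 0x8157D9.
0x8157D9 = 8476633.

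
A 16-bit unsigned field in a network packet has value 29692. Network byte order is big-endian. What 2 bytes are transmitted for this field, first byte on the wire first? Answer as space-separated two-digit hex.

29692 in hexadecimal, padded to 16 bits, is 0x73FC.
Split into bytes (most-significant first): 73 FC.
In big-endian order the high byte comes first in memory.
So the memory order matches the most-significant-first order: 73 FC.

73 FC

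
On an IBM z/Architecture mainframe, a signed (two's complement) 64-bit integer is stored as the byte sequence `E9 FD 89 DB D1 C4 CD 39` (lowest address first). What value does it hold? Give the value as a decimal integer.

-1585959916554367687

Big-endian: lowest address holds the most-significant byte.
The bytes are already most-significant first: 0xE9FD89DBD1C4CD39.
Top bit is set, so as a signed 64-bit value this is 0xE9FD89DBD1C4CD39 − 2^64 = -1585959916554367687.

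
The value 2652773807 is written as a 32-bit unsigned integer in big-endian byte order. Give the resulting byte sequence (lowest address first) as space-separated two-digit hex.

2652773807 in hexadecimal, padded to 32 bits, is 0x9E1E1DAF.
Split into bytes (most-significant first): 9E 1E 1D AF.
Big-endian: lowest address holds the most-significant byte.
So the memory order matches the most-significant-first order: 9E 1E 1D AF.

9E 1E 1D AF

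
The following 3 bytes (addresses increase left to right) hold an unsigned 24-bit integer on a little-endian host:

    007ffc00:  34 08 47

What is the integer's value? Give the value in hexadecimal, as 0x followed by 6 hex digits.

0x470834

Little-endian: lowest address holds the least-significant byte.
Reassemble most-significant byte first: 47 08 34 → 0x470834.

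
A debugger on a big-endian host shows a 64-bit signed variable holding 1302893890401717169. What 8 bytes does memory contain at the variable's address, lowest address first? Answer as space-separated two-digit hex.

1302893890401717169 in hexadecimal, padded to 64 bits, is 0x1214CF171D6BCBB1.
Split into bytes (most-significant first): 12 14 CF 17 1D 6B CB B1.
Big-endian stores the most-significant byte at the lowest address.
So the memory order matches the most-significant-first order: 12 14 CF 17 1D 6B CB B1.

12 14 CF 17 1D 6B CB B1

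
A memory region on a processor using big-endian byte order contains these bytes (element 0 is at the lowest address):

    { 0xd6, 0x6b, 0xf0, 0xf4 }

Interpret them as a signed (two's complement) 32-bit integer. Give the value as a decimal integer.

Big-endian stores the most-significant byte at the lowest address.
The bytes are already most-significant first: 0xD66BF0F4.
Top bit is set, so as a signed 32-bit value this is 0xD66BF0F4 − 2^32 = -697569036.

-697569036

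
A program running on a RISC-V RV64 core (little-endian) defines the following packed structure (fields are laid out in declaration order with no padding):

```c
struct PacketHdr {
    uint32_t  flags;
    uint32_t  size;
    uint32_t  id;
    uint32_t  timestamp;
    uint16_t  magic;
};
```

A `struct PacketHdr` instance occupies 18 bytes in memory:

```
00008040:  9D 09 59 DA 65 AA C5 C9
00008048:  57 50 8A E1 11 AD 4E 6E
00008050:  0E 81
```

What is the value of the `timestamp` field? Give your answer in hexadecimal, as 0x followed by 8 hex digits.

0x6E4EAD11

`timestamp` follows `flags` (4 B), `size` (4 B), `id` (4 B), so it starts at offset 4 + 4 + 4 = 12 and occupies 4 bytes.
Bytes at offsets 12..15: 11 AD 4E 6E.
Little-endian stores the least-significant byte at the lowest address.
Reassemble most-significant byte first: 6E 4E AD 11 → 0x6E4EAD11.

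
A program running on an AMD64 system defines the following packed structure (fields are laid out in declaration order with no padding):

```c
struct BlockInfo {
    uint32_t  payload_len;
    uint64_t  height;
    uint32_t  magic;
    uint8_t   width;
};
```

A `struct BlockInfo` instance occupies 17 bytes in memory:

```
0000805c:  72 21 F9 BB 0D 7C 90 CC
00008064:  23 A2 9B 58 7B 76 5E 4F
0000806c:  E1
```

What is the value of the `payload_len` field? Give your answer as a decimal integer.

`payload_len` is the first field, at byte offset 0, occupying 4 bytes.
Bytes at offsets 0..3: 72 21 F9 BB.
Little-endian stores the least-significant byte at the lowest address.
Reassemble most-significant byte first: BB F9 21 72 → 0xBBF92172.
0xBBF92172 = 3153666418.

3153666418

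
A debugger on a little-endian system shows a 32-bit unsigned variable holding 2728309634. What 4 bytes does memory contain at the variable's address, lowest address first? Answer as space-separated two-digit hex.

2728309634 in hexadecimal, padded to 32 bits, is 0xA29EB382.
Split into bytes (most-significant first): A2 9E B3 82.
Little-endian stores the least-significant byte at the lowest address.
So at ascending addresses the bytes are 82 B3 9E A2.

82 B3 9E A2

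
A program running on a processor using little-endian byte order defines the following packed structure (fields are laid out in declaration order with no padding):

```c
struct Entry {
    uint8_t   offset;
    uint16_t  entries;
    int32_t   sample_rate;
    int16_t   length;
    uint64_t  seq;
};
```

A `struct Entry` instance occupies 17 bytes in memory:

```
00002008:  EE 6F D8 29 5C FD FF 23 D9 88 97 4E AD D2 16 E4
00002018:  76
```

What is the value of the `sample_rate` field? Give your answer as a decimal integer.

`sample_rate` follows `offset` (1 B), `entries` (2 B), so it starts at offset 1 + 2 = 3 and occupies 4 bytes.
Bytes at offsets 3..6: 29 5C FD FF.
Little-endian stores the least-significant byte at the lowest address.
Reassemble most-significant byte first: FF FD 5C 29 → 0xFFFD5C29.
Top bit is set, so as a signed 32-bit value this is 0xFFFD5C29 − 2^32 = -173015.

-173015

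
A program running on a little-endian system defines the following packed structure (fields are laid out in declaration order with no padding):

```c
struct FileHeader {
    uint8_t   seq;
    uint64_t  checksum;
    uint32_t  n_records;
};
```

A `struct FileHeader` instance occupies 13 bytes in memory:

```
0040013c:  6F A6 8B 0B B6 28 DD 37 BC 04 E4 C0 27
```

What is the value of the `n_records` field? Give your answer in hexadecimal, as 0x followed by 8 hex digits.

0x27C0E404

`n_records` follows `seq` (1 B), `checksum` (8 B), so it starts at offset 1 + 8 = 9 and occupies 4 bytes.
Bytes at offsets 9..12: 04 E4 C0 27.
Little-endian stores the least-significant byte at the lowest address.
Reassemble most-significant byte first: 27 C0 E4 04 → 0x27C0E404.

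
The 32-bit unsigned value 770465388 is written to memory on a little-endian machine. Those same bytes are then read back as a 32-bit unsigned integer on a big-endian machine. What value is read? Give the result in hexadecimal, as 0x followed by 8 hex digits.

770465388 in 32-bit hexadecimal is 0x2DEC5E6C.
Stored little-endian, the bytes at ascending addresses are 6C 5E EC 2D.
Read back as big-endian, the last byte is least significant, giving 0x6C5EEC2D.

0x6C5EEC2D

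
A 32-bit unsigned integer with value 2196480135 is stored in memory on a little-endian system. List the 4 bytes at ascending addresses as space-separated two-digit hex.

2196480135 in hexadecimal, padded to 32 bits, is 0x82EBA087.
Split into bytes (most-significant first): 82 EB A0 87.
Little-endian: lowest address holds the least-significant byte.
So at ascending addresses the bytes are 87 A0 EB 82.

87 A0 EB 82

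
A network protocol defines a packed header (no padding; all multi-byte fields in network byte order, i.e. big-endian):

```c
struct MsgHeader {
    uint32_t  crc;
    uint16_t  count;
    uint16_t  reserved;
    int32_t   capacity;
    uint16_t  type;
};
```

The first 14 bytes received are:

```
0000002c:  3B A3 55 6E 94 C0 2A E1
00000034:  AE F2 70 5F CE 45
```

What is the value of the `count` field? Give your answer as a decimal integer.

38080

`count` follows `crc` (4 bytes), so it starts at byte offset 4 and occupies 2 bytes.
Bytes at offsets 4..5: 94 C0.
Big-endian stores the most-significant byte at the lowest address.
The bytes are already most-significant first: 0x94C0.
0x94C0 = 38080.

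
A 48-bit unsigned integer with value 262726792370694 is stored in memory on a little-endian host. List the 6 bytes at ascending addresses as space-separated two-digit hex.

06 DA 21 D9 F2 EE

262726792370694 in hexadecimal, padded to 48 bits, is 0xEEF2D921DA06.
Split into bytes (most-significant first): EE F2 D9 21 DA 06.
Little-endian: lowest address holds the least-significant byte.
So at ascending addresses the bytes are 06 DA 21 D9 F2 EE.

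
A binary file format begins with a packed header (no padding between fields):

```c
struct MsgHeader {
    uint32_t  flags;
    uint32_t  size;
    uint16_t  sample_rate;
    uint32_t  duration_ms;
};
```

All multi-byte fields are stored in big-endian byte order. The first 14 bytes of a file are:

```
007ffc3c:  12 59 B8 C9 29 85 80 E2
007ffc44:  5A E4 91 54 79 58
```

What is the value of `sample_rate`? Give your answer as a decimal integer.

`sample_rate` follows `flags` (4 B), `size` (4 B), so it starts at offset 4 + 4 = 8 and occupies 2 bytes.
Bytes at offsets 8..9: 5A E4.
Big-endian stores the most-significant byte at the lowest address.
The bytes are already most-significant first: 0x5AE4.
0x5AE4 = 23268.

23268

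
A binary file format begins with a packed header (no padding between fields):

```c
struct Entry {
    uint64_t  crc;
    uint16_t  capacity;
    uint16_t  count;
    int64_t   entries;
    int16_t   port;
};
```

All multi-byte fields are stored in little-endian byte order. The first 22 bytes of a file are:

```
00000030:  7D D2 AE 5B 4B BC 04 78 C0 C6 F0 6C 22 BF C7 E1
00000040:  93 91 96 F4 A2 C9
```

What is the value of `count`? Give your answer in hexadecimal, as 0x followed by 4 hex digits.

0x6CF0

`count` follows `crc` (8 B), `capacity` (2 B), so it starts at offset 8 + 2 = 10 and occupies 2 bytes.
Bytes at offsets 10..11: F0 6C.
In little-endian order the low byte comes first in memory.
Reassemble most-significant byte first: 6C F0 → 0x6CF0.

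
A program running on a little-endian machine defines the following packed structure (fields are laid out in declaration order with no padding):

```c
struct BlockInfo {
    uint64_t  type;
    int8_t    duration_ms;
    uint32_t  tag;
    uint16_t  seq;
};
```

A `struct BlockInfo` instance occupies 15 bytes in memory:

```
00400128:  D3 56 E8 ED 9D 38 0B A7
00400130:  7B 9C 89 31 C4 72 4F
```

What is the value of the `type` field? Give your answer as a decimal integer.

`type` is the first field, at byte offset 0, occupying 8 bytes.
Bytes at offsets 0..7: D3 56 E8 ED 9D 38 0B A7.
Little-endian stores the least-significant byte at the lowest address.
Reassemble most-significant byte first: A7 0B 38 9D ED E8 56 D3 → 0xA70B389DEDE856D3.
0xA70B389DEDE856D3 = 12036776680030230227.

12036776680030230227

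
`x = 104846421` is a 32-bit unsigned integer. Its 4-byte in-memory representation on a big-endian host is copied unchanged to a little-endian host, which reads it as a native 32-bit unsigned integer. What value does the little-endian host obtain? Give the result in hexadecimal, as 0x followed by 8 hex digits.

0x55D43F06

104846421 in 32-bit hexadecimal is 0x063FD455.
Stored big-endian, the bytes at ascending addresses are 06 3F D4 55.
Read back as little-endian, the first byte is least significant, giving 0x55D43F06.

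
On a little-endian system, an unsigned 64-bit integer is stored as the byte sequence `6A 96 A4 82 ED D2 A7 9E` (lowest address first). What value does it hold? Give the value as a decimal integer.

Little-endian: lowest address holds the least-significant byte.
Reassemble most-significant byte first: 9E A7 D2 ED 82 A4 96 6A → 0x9EA7D2ED82A4966A.
0x9EA7D2ED82A4966A = 11432338096644200042.

11432338096644200042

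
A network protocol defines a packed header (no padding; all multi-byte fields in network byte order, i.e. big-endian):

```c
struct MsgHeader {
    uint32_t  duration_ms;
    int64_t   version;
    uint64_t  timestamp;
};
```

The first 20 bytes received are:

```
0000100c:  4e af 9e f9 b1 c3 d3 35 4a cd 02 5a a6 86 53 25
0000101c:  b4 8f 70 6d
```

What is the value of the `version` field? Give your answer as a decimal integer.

`version` follows `duration_ms` (4 bytes), so it starts at byte offset 4 and occupies 8 bytes.
Bytes at offsets 4..11: B1 C3 D3 35 4A CD 02 5A.
Big-endian: lowest address holds the most-significant byte.
The bytes are already most-significant first: 0xB1C3D3354ACD025A.
Top bit is set, so as a signed 64-bit value this is 0xB1C3D3354ACD025A − 2^64 = -5637430082696052134.

-5637430082696052134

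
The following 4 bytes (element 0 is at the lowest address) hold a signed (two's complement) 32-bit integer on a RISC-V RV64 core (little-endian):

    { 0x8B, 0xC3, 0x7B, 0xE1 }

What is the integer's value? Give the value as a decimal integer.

-511982709

In little-endian order the low byte comes first in memory.
Reassemble most-significant byte first: E1 7B C3 8B → 0xE17BC38B.
Top bit is set, so as a signed 32-bit value this is 0xE17BC38B − 2^32 = -511982709.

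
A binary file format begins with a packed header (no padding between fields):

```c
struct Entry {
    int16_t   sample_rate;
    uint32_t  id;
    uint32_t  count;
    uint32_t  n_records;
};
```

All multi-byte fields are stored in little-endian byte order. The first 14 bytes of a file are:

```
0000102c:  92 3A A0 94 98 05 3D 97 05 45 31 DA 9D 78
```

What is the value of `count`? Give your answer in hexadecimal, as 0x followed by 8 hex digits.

`count` follows `sample_rate` (2 B), `id` (4 B), so it starts at offset 2 + 4 = 6 and occupies 4 bytes.
Bytes at offsets 6..9: 3D 97 05 45.
Little-endian stores the least-significant byte at the lowest address.
Reassemble most-significant byte first: 45 05 97 3D → 0x4505973D.

0x4505973D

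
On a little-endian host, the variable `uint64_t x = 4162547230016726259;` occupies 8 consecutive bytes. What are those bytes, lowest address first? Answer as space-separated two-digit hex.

F3 E4 EE CD A6 56 C4 39

4162547230016726259 in hexadecimal, padded to 64 bits, is 0x39C456A6CDEEE4F3.
Split into bytes (most-significant first): 39 C4 56 A6 CD EE E4 F3.
Little-endian: lowest address holds the least-significant byte.
So at ascending addresses the bytes are F3 E4 EE CD A6 56 C4 39.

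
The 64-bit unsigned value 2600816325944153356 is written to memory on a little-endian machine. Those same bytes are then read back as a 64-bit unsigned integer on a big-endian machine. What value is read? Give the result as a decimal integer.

870866199095023396

2600816325944153356 in 64-bit hexadecimal is 0x2417F4AB31F0150C.
Stored little-endian, the bytes at ascending addresses are 0C 15 F0 31 AB F4 17 24.
Read back as big-endian, the last byte is least significant, giving 0x0C15F031ABF41724.
0x0C15F031ABF41724 = 870866199095023396.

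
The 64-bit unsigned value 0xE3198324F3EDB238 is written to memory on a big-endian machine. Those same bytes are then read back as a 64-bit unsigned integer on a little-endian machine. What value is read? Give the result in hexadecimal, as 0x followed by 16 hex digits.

Stored big-endian, the bytes at ascending addresses are E3 19 83 24 F3 ED B2 38.
Read back as little-endian, the first byte is least significant, giving 0x38B2EDF3248319E3.

0x38B2EDF3248319E3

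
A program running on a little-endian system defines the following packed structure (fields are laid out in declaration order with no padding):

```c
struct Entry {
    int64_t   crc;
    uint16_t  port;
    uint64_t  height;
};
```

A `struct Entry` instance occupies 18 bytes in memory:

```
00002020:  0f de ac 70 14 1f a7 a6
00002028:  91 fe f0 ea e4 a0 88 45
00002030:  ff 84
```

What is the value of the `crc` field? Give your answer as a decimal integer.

-6438142969652650481

`crc` is the first field, at byte offset 0, occupying 8 bytes.
Bytes at offsets 0..7: 0F DE AC 70 14 1F A7 A6.
Little-endian: lowest address holds the least-significant byte.
Reassemble most-significant byte first: A6 A7 1F 14 70 AC DE 0F → 0xA6A71F1470ACDE0F.
Top bit is set, so as a signed 64-bit value this is 0xA6A71F1470ACDE0F − 2^64 = -6438142969652650481.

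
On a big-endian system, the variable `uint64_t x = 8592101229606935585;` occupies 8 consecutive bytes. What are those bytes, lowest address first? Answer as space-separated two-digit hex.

77 3D 46 8B A0 EB 1C 21

8592101229606935585 in hexadecimal, padded to 64 bits, is 0x773D468BA0EB1C21.
Split into bytes (most-significant first): 77 3D 46 8B A0 EB 1C 21.
In big-endian order the high byte comes first in memory.
So the memory order matches the most-significant-first order: 77 3D 46 8B A0 EB 1C 21.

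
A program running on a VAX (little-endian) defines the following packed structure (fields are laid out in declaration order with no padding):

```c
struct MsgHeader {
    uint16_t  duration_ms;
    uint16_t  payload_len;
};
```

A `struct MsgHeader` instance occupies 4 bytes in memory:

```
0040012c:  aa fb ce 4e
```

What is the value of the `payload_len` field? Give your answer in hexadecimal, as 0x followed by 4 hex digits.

`payload_len` follows `duration_ms` (2 bytes), so it starts at byte offset 2 and occupies 2 bytes.
Bytes at offsets 2..3: CE 4E.
Little-endian: lowest address holds the least-significant byte.
Reassemble most-significant byte first: 4E CE → 0x4ECE.

0x4ECE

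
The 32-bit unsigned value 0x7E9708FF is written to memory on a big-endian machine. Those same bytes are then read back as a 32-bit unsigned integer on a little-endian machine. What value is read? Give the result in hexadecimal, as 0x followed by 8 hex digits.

0xFF08977E

Stored big-endian, the bytes at ascending addresses are 7E 97 08 FF.
Read back as little-endian, the first byte is least significant, giving 0xFF08977E.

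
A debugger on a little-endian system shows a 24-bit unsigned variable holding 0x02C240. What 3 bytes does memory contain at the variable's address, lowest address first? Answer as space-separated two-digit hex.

40 C2 02

Split into bytes (most-significant first): 02 C2 40.
Little-endian: lowest address holds the least-significant byte.
So at ascending addresses the bytes are 40 C2 02.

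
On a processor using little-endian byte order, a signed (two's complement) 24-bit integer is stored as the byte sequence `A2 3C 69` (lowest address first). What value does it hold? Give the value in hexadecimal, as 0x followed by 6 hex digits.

0x693CA2

In little-endian order the low byte comes first in memory.
Reassemble most-significant byte first: 69 3C A2 → 0x693CA2.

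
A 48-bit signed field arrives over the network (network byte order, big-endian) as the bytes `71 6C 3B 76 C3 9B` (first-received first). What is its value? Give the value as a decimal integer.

124709668045723

Big-endian: lowest address holds the most-significant byte.
The bytes are already most-significant first: 0x716C3B76C39B.
0x716C3B76C39B = 124709668045723.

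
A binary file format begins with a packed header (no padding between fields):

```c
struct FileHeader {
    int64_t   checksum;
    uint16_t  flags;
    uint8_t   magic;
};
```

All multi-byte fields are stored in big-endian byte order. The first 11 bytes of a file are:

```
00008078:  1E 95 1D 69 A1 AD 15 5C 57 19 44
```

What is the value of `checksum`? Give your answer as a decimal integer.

2203699932188972380

`checksum` is the first field, at byte offset 0, occupying 8 bytes.
Bytes at offsets 0..7: 1E 95 1D 69 A1 AD 15 5C.
Big-endian: lowest address holds the most-significant byte.
The bytes are already most-significant first: 0x1E951D69A1AD155C.
0x1E951D69A1AD155C = 2203699932188972380.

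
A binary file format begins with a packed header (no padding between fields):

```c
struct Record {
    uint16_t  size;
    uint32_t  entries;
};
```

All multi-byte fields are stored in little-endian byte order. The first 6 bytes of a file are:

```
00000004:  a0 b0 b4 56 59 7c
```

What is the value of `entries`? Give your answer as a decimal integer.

2086229684

`entries` follows `size` (2 bytes), so it starts at byte offset 2 and occupies 4 bytes.
Bytes at offsets 2..5: B4 56 59 7C.
Little-endian: lowest address holds the least-significant byte.
Reassemble most-significant byte first: 7C 59 56 B4 → 0x7C5956B4.
0x7C5956B4 = 2086229684.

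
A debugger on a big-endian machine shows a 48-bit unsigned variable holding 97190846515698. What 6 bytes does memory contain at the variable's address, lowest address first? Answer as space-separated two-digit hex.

58 65 01 E1 C9 F2

97190846515698 in hexadecimal, padded to 48 bits, is 0x586501E1C9F2.
Split into bytes (most-significant first): 58 65 01 E1 C9 F2.
In big-endian order the high byte comes first in memory.
So the memory order matches the most-significant-first order: 58 65 01 E1 C9 F2.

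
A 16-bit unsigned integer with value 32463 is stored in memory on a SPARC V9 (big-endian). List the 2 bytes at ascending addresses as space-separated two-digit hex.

7E CF

32463 in hexadecimal, padded to 16 bits, is 0x7ECF.
Split into bytes (most-significant first): 7E CF.
Big-endian stores the most-significant byte at the lowest address.
So the memory order matches the most-significant-first order: 7E CF.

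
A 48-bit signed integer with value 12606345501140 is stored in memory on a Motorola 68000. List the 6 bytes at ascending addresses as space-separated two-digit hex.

12606345501140 in hexadecimal, padded to 48 bits, is 0x0B7724BED9D4.
Split into bytes (most-significant first): 0B 77 24 BE D9 D4.
Big-endian stores the most-significant byte at the lowest address.
So the memory order matches the most-significant-first order: 0B 77 24 BE D9 D4.

0B 77 24 BE D9 D4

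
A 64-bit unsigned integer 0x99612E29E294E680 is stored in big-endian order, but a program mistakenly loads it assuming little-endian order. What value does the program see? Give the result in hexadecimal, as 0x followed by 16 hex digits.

0x80E694E2292E6199

Stored big-endian, the bytes at ascending addresses are 99 61 2E 29 E2 94 E6 80.
Read back as little-endian, the first byte is least significant, giving 0x80E694E2292E6199.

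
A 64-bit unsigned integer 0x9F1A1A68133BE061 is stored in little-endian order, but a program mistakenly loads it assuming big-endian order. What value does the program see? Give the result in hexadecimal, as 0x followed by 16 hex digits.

Stored little-endian, the bytes at ascending addresses are 61 E0 3B 13 68 1A 1A 9F.
Read back as big-endian, the last byte is least significant, giving 0x61E03B13681A1A9F.

0x61E03B13681A1A9F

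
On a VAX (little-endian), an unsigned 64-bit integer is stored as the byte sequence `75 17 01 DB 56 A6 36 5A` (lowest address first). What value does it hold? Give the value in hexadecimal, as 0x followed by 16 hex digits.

0x5A36A656DB011775

Little-endian stores the least-significant byte at the lowest address.
Reassemble most-significant byte first: 5A 36 A6 56 DB 01 17 75 → 0x5A36A656DB011775.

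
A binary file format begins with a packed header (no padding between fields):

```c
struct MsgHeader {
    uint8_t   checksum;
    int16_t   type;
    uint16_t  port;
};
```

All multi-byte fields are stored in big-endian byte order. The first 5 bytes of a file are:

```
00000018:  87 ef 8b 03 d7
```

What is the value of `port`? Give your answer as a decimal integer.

`port` follows `checksum` (1 B), `type` (2 B), so it starts at offset 1 + 2 = 3 and occupies 2 bytes.
Bytes at offsets 3..4: 03 D7.
In big-endian order the high byte comes first in memory.
The bytes are already most-significant first: 0x03D7.
0x03D7 = 983.

983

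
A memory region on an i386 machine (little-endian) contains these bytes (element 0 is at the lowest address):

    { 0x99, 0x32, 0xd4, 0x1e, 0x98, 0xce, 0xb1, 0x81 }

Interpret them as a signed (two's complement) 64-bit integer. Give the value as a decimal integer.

Little-endian: lowest address holds the least-significant byte.
Reassemble most-significant byte first: 81 B1 CE 98 1E D4 32 99 → 0x81B1CE981ED43299.
Top bit is set, so as a signed 64-bit value this is 0x81B1CE981ED43299 − 2^64 = -9101266219191487847.

-9101266219191487847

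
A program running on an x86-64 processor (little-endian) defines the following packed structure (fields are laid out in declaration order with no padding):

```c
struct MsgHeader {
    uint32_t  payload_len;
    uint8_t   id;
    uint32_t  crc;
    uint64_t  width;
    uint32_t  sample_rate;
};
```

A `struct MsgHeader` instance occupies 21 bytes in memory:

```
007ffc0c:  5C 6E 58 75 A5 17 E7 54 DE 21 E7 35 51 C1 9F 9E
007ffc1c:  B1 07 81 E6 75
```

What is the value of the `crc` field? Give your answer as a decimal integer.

3730106135

`crc` follows `payload_len` (4 B), `id` (1 B), so it starts at offset 4 + 1 = 5 and occupies 4 bytes.
Bytes at offsets 5..8: 17 E7 54 DE.
Little-endian stores the least-significant byte at the lowest address.
Reassemble most-significant byte first: DE 54 E7 17 → 0xDE54E717.
0xDE54E717 = 3730106135.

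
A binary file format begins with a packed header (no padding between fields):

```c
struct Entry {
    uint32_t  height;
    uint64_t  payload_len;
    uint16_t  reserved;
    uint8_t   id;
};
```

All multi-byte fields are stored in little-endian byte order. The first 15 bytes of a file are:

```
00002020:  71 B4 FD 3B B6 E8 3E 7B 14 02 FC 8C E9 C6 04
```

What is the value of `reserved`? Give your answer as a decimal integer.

50921

`reserved` follows `height` (4 B), `payload_len` (8 B), so it starts at offset 4 + 8 = 12 and occupies 2 bytes.
Bytes at offsets 12..13: E9 C6.
Little-endian stores the least-significant byte at the lowest address.
Reassemble most-significant byte first: C6 E9 → 0xC6E9.
0xC6E9 = 50921.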